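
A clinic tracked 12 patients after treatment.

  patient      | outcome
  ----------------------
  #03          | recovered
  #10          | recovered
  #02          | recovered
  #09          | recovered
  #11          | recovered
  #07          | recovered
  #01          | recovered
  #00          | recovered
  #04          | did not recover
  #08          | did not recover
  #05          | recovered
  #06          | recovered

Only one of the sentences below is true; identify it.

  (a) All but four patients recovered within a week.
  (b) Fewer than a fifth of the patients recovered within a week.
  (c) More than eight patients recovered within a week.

(c)

|A| = 12, |A ∩ B| = 10, |A ∖ B| = 2.
(a) requires |A ∖ B| = 4: false.
(b) requires |A ∩ B| / |A| < 1/5: false.
(c) requires |A ∩ B| > 8: true.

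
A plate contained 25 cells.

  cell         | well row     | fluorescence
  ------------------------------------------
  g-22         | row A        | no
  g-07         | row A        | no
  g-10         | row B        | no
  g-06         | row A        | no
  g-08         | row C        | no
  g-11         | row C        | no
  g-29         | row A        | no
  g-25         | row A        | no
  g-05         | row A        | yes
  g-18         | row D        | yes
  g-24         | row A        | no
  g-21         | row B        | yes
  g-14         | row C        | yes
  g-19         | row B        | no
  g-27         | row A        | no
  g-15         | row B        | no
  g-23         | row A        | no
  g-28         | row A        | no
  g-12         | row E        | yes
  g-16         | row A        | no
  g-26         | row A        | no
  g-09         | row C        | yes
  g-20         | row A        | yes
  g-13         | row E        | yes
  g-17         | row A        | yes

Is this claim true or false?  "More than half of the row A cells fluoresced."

The determiner here denotes the relation: |A ∩ B| > |A ∖ B|.
A (the restrictor) = {g-22, g-07, g-06, g-29, g-25, g-05, g-24, g-27, g-23, g-28, g-16, g-26, g-20, g-17}, |A| = 14.
A ∩ B = {g-05, g-20, g-17}, so |A ∩ B| = 3.
A ∖ B = {g-22, g-07, g-06, g-29, g-25, g-24, g-27, g-23, g-28, g-16, g-26}, so |A ∖ B| = 11.
3 < 11, so the statement is false.

False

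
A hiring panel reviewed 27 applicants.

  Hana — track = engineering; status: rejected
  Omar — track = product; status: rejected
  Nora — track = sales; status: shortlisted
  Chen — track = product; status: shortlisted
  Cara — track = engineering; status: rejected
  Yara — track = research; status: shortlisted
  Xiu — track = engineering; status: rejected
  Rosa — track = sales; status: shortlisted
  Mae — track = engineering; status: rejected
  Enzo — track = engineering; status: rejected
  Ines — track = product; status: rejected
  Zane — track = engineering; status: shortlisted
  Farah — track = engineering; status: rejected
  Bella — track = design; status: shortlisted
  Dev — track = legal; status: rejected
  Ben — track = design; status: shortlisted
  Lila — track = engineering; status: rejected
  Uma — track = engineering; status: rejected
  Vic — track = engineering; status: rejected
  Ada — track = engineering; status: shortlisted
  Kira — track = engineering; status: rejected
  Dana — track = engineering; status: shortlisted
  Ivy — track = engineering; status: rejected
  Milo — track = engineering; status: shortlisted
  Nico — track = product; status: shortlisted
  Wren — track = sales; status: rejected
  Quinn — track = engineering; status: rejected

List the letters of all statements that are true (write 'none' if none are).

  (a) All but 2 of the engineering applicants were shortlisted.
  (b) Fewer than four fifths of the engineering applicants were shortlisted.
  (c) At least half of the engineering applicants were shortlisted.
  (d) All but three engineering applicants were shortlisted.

|A| = 16, |A ∩ B| = 4, |A ∖ B| = 12.
(a) |A ∖ B| = 2: fails.
(b) |A ∩ B| / |A| < 4/5: holds.
(c) |A ∩ B| ≥ |A ∖ B|: fails.
(d) |A ∖ B| = 3: fails.

(b)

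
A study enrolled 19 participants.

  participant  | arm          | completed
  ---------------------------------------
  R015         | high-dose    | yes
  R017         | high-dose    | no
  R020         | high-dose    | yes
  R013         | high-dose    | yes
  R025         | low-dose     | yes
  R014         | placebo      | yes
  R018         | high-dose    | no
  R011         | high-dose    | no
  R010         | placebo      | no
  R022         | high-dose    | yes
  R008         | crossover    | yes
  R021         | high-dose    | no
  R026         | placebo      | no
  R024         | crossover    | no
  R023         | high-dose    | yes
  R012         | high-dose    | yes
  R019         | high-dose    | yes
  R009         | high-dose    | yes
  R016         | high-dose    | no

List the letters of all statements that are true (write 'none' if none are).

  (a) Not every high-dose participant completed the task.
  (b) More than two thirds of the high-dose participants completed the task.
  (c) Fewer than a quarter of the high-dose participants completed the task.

|A| = 13, |A ∩ B| = 8, |A ∖ B| = 5.
(a) A ⊄ B (|A ∖ B| ≥ 1): holds.
(b) |A ∩ B| / |A| > 2/3: fails.
(c) |A ∩ B| / |A| < 1/4: fails.

(a)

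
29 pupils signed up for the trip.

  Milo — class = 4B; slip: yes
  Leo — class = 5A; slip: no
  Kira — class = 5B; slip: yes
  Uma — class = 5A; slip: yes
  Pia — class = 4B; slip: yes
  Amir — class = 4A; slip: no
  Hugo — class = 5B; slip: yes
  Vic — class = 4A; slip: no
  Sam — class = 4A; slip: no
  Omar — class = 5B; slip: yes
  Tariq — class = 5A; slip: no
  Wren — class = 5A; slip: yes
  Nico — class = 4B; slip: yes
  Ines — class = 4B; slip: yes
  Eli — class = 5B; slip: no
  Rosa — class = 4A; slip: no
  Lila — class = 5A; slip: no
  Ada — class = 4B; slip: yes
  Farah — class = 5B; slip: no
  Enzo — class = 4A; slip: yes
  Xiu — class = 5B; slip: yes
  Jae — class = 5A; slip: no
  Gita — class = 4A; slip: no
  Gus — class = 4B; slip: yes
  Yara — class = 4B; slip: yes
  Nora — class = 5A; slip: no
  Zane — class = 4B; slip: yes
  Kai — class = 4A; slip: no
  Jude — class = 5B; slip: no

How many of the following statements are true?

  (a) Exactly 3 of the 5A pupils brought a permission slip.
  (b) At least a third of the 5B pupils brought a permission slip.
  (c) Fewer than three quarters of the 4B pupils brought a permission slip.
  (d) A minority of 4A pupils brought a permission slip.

2

(a) 5A: |A| = 7, |A ∩ B| = 2; needs |A ∩ B| = 3 — false.
(b) 5B: |A| = 7, |A ∩ B| = 4; needs |A ∩ B| / |A| ≥ 1/3 — true.
(c) 4B: |A| = 8, |A ∩ B| = 8; needs |A ∩ B| / |A| < 3/4 — false.
(d) 4A: |A| = 7, |A ∩ B| = 1; needs |A ∩ B| < |A ∖ B| — true.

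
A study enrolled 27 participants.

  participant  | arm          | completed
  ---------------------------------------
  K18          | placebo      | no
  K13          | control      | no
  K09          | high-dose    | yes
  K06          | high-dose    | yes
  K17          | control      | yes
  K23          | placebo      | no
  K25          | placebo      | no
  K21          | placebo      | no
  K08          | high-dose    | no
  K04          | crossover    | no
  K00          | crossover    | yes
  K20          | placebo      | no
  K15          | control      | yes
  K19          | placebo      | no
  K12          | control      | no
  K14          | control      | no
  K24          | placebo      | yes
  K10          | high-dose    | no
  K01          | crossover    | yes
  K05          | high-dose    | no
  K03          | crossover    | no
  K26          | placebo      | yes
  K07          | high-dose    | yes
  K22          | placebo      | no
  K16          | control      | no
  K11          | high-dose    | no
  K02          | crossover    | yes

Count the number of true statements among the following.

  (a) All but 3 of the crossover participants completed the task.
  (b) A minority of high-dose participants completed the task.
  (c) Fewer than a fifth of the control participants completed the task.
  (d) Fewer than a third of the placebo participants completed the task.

(a) crossover: |A| = 5, |A ∩ B| = 3; needs |A ∖ B| = 3 — false.
(b) high-dose: |A| = 7, |A ∩ B| = 3; needs |A ∩ B| < |A ∖ B| — true.
(c) control: |A| = 6, |A ∩ B| = 2; needs |A ∩ B| / |A| < 1/5 — false.
(d) placebo: |A| = 9, |A ∩ B| = 2; needs |A ∩ B| / |A| < 1/3 — true.

2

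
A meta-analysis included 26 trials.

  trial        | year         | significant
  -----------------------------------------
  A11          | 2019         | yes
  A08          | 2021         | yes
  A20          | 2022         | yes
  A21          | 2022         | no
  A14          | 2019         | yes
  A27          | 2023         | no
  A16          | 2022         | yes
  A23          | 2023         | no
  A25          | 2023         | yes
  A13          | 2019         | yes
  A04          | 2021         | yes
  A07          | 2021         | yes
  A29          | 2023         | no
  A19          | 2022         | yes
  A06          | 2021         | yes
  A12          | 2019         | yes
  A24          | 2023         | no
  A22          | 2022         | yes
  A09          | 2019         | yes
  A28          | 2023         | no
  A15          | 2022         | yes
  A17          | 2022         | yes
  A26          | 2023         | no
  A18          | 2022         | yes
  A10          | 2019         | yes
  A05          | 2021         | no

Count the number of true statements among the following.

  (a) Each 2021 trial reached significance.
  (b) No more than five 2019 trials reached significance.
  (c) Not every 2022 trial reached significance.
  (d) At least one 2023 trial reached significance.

(a) 2021: |A| = 5, |A ∩ B| = 4; needs A ⊆ B, i.e. every element of A is in B (|A ∖ B| = 0) — false.
(b) 2019: |A| = 6, |A ∩ B| = 6; needs |A ∩ B| ≤ 5 — false.
(c) 2022: |A| = 8, |A ∩ B| = 7; needs A ⊄ B (|A ∖ B| ≥ 1) — true.
(d) 2023: |A| = 7, |A ∩ B| = 1; needs A ∩ B ≠ ∅ (|A ∩ B| ≥ 1) — true.

2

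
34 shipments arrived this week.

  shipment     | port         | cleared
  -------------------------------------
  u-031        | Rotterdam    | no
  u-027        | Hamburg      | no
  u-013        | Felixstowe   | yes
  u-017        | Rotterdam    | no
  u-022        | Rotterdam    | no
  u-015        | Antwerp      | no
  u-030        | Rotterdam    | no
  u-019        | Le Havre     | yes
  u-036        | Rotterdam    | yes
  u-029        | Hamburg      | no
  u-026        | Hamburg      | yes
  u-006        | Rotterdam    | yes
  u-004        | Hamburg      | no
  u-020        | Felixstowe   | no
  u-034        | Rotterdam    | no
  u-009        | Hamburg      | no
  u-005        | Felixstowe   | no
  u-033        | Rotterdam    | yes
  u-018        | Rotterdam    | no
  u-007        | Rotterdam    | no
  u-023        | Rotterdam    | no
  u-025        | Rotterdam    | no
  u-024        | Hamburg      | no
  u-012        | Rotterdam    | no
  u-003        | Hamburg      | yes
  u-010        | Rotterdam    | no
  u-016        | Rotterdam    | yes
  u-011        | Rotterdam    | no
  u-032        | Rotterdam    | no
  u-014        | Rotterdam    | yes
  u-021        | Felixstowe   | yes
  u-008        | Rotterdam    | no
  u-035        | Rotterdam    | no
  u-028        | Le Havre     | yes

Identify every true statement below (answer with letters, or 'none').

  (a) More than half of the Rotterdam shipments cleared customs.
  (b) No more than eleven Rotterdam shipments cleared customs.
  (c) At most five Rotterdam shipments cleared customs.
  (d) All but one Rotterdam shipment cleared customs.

|A| = 20, |A ∩ B| = 5, |A ∖ B| = 15.
(a) |A ∩ B| > |A ∖ B|: fails.
(b) |A ∩ B| ≤ 11: holds.
(c) |A ∩ B| ≤ 5: holds.
(d) |A ∖ B| = 1: fails.

(b), (c)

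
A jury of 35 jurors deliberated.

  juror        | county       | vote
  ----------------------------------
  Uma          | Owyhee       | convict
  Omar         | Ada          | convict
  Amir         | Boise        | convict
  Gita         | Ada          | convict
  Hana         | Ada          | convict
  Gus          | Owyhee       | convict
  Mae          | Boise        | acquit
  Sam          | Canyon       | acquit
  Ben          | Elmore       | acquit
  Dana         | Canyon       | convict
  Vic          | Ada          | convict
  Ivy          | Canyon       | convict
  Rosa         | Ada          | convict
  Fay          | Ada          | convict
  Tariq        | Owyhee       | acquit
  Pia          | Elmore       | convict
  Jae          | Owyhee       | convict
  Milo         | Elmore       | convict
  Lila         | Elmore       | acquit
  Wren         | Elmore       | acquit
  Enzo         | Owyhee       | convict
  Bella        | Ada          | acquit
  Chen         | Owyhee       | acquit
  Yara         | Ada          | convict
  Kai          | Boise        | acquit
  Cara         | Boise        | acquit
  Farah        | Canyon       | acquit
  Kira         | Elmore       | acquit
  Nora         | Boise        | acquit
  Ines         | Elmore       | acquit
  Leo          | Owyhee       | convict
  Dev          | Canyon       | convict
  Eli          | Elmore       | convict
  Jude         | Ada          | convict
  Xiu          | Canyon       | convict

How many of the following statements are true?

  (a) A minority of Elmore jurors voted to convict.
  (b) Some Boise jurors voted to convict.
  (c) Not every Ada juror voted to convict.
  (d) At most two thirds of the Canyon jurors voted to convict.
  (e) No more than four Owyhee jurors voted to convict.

4

(a) Elmore: |A| = 8, |A ∩ B| = 3; needs |A ∩ B| < |A ∖ B| — true.
(b) Boise: |A| = 5, |A ∩ B| = 1; needs A ∩ B ≠ ∅ (|A ∩ B| ≥ 1) — true.
(c) Ada: |A| = 9, |A ∩ B| = 8; needs A ⊄ B (|A ∖ B| ≥ 1) — true.
(d) Canyon: |A| = 6, |A ∩ B| = 4; needs |A ∩ B| / |A| ≤ 2/3 — true.
(e) Owyhee: |A| = 7, |A ∩ B| = 5; needs |A ∩ B| ≤ 4 — false.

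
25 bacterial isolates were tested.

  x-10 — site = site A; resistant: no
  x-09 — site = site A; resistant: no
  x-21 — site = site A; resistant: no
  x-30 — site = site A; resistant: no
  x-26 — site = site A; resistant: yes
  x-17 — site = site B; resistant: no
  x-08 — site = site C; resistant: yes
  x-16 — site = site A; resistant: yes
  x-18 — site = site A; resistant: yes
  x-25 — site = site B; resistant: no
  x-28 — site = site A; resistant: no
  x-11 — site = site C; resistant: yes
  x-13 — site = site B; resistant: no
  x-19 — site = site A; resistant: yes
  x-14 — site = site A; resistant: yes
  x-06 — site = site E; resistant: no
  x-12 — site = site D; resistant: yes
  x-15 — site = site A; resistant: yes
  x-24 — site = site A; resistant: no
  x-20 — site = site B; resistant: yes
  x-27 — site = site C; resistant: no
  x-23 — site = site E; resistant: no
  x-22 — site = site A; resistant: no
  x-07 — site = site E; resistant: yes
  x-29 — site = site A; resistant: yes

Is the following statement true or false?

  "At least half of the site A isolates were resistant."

'At least half of the site A isolates were resistant' holds iff |A ∩ B| ≥ |A ∖ B|.
A (the restrictor) = {x-10, x-09, x-21, x-30, x-26, x-16, x-18, x-28, x-19, x-14, x-15, x-24, x-22, x-29}, |A| = 14.
A ∩ B = {x-26, x-16, x-18, x-19, x-14, x-15, x-29}, so |A ∩ B| = 7.
A ∖ B = {x-10, x-09, x-21, x-30, x-28, x-24, x-22}, so |A ∖ B| = 7.
7 = 7, so the statement is true.

True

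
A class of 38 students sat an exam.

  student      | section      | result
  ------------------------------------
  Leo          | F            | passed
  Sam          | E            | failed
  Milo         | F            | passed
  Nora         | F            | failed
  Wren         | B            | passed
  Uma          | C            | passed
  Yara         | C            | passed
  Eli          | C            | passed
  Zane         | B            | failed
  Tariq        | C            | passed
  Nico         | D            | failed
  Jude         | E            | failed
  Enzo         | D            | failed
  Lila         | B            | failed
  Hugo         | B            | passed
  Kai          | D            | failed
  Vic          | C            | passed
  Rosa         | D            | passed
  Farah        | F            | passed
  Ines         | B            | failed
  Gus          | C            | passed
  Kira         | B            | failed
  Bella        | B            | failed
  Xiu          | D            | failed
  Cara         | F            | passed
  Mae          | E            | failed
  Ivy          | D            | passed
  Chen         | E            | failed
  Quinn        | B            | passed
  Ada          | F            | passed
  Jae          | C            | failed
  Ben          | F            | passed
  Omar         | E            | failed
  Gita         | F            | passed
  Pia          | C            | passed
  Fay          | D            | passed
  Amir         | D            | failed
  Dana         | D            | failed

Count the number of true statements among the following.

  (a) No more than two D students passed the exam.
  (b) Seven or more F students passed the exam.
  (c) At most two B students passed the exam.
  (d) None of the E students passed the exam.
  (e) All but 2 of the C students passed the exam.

2

(a) D: |A| = 9, |A ∩ B| = 3; needs |A ∩ B| ≤ 2 — false.
(b) F: |A| = 8, |A ∩ B| = 7; needs |A ∩ B| ≥ 7 — true.
(c) B: |A| = 8, |A ∩ B| = 3; needs |A ∩ B| ≤ 2 — false.
(d) E: |A| = 5, |A ∩ B| = 0; needs A ∩ B = ∅ (|A ∩ B| = 0) — true.
(e) C: |A| = 8, |A ∩ B| = 7; needs |A ∖ B| = 2 — false.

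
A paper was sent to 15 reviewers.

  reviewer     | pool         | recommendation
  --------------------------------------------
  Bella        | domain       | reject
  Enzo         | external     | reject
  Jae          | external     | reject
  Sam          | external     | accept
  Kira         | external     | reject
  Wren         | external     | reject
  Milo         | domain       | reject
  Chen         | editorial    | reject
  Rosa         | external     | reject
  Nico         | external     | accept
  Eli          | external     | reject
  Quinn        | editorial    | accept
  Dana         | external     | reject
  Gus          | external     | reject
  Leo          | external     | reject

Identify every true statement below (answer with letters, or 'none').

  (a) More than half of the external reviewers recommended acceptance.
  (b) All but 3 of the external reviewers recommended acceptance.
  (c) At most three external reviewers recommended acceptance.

|A| = 11, |A ∩ B| = 2, |A ∖ B| = 9.
(a) |A ∩ B| > |A ∖ B|: fails.
(b) |A ∖ B| = 3: fails.
(c) |A ∩ B| ≤ 3: holds.

(c)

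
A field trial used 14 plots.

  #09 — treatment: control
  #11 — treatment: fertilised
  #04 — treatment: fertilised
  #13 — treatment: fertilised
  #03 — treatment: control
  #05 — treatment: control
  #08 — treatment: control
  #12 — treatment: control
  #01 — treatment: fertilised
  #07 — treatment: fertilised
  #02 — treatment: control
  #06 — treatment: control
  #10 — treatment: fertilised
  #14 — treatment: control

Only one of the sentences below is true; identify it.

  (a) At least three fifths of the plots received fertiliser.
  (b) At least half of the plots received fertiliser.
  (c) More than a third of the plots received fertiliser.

(c)

|A| = 14, |A ∩ B| = 6, |A ∖ B| = 8.
(a) requires |A ∩ B| / |A| ≥ 3/5: false.
(b) requires |A ∩ B| ≥ |A ∖ B|: false.
(c) requires |A ∩ B| / |A| > 1/3: true.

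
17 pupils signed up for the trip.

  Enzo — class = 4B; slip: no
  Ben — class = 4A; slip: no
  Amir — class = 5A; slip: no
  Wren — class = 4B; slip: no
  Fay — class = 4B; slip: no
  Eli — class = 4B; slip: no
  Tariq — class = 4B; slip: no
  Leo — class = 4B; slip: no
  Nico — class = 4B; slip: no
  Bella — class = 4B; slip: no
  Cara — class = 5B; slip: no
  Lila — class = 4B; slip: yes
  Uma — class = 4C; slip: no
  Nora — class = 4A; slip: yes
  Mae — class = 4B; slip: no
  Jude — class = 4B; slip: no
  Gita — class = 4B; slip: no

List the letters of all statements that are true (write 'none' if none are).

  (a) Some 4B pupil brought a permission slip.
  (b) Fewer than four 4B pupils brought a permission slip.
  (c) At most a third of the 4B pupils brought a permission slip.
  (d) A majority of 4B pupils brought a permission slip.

|A| = 12, |A ∩ B| = 1, |A ∖ B| = 11.
(a) A ∩ B ≠ ∅ (|A ∩ B| ≥ 1): holds.
(b) |A ∩ B| < 4: holds.
(c) |A ∩ B| / |A| ≤ 1/3: holds.
(d) |A ∩ B| > |A ∖ B|: fails.

(a), (b), (c)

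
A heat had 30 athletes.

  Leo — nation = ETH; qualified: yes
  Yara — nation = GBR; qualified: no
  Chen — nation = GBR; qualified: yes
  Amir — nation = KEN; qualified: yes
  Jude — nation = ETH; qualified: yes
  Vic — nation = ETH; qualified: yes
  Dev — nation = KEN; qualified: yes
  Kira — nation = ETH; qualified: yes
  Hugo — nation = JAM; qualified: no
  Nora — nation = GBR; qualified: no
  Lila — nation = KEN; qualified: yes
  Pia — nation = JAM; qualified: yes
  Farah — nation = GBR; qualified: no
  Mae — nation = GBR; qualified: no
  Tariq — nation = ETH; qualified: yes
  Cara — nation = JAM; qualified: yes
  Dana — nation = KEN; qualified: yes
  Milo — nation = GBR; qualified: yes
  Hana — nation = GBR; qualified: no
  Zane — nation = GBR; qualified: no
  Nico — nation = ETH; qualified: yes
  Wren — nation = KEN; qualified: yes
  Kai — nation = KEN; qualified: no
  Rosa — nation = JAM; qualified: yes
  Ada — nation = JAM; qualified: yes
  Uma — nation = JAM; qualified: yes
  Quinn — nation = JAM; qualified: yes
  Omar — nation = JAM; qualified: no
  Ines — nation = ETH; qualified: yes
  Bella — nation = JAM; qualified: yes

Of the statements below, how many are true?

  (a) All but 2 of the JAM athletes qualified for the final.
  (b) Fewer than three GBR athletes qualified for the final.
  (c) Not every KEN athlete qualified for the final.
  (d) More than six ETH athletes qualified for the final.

4

(a) JAM: |A| = 9, |A ∩ B| = 7; needs |A ∖ B| = 2 — true.
(b) GBR: |A| = 8, |A ∩ B| = 2; needs |A ∩ B| < 3 — true.
(c) KEN: |A| = 6, |A ∩ B| = 5; needs A ⊄ B (|A ∖ B| ≥ 1) — true.
(d) ETH: |A| = 7, |A ∩ B| = 7; needs |A ∩ B| > 6 — true.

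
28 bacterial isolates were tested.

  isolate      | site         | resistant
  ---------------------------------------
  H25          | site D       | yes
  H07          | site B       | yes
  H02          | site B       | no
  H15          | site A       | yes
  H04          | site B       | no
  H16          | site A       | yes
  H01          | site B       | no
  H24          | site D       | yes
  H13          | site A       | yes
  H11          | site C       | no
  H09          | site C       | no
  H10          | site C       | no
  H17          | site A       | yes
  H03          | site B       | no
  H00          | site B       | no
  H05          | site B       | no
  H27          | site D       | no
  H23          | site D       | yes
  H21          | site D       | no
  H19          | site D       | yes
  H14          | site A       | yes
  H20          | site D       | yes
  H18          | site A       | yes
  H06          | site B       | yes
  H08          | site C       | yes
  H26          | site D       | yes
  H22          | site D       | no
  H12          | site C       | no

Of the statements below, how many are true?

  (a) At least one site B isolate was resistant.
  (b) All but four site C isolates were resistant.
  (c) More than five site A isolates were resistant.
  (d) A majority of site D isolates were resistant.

4

(a) site B: |A| = 8, |A ∩ B| = 2; needs A ∩ B ≠ ∅ (|A ∩ B| ≥ 1) — true.
(b) site C: |A| = 5, |A ∩ B| = 1; needs |A ∖ B| = 4 — true.
(c) site A: |A| = 6, |A ∩ B| = 6; needs |A ∩ B| > 5 — true.
(d) site D: |A| = 9, |A ∩ B| = 6; needs |A ∩ B| > |A ∖ B| — true.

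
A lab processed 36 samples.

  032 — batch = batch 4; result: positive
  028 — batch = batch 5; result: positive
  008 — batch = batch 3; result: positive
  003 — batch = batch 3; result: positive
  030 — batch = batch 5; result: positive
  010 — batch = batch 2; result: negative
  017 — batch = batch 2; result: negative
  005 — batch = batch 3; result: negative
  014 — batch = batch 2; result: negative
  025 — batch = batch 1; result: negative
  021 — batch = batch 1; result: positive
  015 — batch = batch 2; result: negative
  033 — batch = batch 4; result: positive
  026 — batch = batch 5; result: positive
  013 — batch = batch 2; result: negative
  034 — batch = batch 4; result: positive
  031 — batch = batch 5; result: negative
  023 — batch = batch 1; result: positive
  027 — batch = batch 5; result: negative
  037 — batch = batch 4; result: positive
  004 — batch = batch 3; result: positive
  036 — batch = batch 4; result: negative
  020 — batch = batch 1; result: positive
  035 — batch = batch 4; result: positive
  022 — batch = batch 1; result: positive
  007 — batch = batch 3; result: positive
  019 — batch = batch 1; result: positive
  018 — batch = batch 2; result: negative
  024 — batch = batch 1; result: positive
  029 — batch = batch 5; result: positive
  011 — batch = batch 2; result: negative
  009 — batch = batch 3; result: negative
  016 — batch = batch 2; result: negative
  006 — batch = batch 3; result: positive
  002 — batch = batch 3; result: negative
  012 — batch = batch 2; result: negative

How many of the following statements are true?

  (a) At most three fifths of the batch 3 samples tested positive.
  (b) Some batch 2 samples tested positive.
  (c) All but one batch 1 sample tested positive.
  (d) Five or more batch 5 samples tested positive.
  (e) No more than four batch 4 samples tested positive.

(a) batch 3: |A| = 8, |A ∩ B| = 5; needs |A ∩ B| / |A| ≤ 3/5 — false.
(b) batch 2: |A| = 9, |A ∩ B| = 0; needs A ∩ B ≠ ∅ (|A ∩ B| ≥ 1) — false.
(c) batch 1: |A| = 7, |A ∩ B| = 6; needs |A ∖ B| = 1 — true.
(d) batch 5: |A| = 6, |A ∩ B| = 4; needs |A ∩ B| ≥ 5 — false.
(e) batch 4: |A| = 6, |A ∩ B| = 5; needs |A ∩ B| ≤ 4 — false.

1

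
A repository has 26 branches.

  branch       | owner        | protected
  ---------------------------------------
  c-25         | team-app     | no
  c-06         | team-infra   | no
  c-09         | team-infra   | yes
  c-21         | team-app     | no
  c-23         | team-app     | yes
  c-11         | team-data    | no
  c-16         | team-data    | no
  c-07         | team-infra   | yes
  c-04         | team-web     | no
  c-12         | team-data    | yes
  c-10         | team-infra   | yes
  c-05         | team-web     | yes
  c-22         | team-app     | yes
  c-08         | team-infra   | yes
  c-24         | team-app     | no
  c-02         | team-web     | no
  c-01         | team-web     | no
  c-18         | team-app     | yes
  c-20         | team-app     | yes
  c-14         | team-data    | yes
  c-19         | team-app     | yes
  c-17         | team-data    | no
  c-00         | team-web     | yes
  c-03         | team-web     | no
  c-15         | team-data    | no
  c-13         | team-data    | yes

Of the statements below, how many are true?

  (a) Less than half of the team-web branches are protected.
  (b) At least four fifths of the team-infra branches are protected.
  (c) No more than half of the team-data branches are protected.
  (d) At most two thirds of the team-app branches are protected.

(a) team-web: |A| = 6, |A ∩ B| = 2; needs |A ∩ B| < |A ∖ B| — true.
(b) team-infra: |A| = 5, |A ∩ B| = 4; needs |A ∩ B| / |A| ≥ 4/5 — true.
(c) team-data: |A| = 7, |A ∩ B| = 3; needs |A ∩ B| ≤ |A ∖ B| — true.
(d) team-app: |A| = 8, |A ∩ B| = 5; needs |A ∩ B| / |A| ≤ 2/3 — true.

4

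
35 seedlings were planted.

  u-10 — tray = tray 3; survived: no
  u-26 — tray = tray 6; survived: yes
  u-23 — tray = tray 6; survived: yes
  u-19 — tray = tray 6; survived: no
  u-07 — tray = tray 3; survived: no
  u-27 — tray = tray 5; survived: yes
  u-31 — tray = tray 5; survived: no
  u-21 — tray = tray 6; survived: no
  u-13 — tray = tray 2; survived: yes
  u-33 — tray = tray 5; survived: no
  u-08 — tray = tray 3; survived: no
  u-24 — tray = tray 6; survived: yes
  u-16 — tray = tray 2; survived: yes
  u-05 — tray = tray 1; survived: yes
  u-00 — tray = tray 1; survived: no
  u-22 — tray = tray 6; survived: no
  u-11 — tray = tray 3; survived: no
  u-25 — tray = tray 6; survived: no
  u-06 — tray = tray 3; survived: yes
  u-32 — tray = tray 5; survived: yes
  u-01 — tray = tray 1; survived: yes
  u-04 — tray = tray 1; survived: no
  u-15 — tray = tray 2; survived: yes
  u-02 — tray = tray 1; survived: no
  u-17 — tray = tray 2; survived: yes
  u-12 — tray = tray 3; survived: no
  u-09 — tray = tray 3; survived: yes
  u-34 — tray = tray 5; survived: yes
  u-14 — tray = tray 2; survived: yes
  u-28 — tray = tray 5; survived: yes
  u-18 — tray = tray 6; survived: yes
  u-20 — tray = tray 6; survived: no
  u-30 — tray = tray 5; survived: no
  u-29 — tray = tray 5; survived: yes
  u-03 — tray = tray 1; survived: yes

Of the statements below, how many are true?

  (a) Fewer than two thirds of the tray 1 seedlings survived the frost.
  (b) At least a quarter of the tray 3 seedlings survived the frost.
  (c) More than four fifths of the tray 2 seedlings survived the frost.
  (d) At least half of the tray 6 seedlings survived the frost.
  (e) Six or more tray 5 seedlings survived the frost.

3

(a) tray 1: |A| = 6, |A ∩ B| = 3; needs |A ∩ B| / |A| < 2/3 — true.
(b) tray 3: |A| = 7, |A ∩ B| = 2; needs |A ∩ B| / |A| ≥ 1/4 — true.
(c) tray 2: |A| = 5, |A ∩ B| = 5; needs |A ∩ B| / |A| > 4/5 — true.
(d) tray 6: |A| = 9, |A ∩ B| = 4; needs |A ∩ B| ≥ |A ∖ B| — false.
(e) tray 5: |A| = 8, |A ∩ B| = 5; needs |A ∩ B| ≥ 6 — false.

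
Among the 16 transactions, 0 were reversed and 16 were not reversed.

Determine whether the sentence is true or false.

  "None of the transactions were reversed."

True

Truth condition: A ∩ B = ∅ (|A ∩ B| = 0).
|A| = 16, |A ∩ B| = 0, |A ∖ B| = 16.
So the statement is true.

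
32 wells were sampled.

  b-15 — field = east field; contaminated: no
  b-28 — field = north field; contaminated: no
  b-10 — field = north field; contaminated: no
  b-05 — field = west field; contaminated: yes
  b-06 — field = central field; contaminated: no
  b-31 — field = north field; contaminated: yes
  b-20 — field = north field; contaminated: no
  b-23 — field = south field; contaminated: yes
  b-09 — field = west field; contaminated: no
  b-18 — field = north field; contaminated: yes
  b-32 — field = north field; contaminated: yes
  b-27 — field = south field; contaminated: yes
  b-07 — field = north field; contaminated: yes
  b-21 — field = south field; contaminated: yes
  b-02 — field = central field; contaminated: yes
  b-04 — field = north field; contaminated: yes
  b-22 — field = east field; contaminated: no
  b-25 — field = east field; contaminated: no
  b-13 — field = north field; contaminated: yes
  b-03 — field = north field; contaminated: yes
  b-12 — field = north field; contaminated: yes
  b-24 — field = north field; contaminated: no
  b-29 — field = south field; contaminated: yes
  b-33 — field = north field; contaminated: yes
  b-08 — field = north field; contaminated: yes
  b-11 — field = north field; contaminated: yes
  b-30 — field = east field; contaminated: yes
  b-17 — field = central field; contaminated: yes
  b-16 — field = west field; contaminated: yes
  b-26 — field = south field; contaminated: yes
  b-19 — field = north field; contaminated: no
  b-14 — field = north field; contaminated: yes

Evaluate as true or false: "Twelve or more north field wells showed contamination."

The determiner here denotes the relation: |A ∩ B| ≥ 12.
|A| = 17, |A ∩ B| = 12, |A ∖ B| = 5.
|A ∩ B| = 12, so the statement is true.

True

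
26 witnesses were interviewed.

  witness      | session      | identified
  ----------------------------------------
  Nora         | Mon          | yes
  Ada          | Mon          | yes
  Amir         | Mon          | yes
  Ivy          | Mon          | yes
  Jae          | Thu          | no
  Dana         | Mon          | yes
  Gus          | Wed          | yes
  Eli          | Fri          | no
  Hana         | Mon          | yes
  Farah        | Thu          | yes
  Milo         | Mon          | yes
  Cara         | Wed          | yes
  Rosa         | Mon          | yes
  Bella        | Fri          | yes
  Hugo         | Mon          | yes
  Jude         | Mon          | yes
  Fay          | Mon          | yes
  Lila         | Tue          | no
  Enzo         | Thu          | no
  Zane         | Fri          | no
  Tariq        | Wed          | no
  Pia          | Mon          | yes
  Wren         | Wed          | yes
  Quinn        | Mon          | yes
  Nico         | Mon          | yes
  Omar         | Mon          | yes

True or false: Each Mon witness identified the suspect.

The determiner here denotes the relation: A ⊆ B, i.e. every element of A is in B (|A ∖ B| = 0).
|A| = 15, |A ∩ B| = 15, |A ∖ B| = 0.
So the statement is true.

True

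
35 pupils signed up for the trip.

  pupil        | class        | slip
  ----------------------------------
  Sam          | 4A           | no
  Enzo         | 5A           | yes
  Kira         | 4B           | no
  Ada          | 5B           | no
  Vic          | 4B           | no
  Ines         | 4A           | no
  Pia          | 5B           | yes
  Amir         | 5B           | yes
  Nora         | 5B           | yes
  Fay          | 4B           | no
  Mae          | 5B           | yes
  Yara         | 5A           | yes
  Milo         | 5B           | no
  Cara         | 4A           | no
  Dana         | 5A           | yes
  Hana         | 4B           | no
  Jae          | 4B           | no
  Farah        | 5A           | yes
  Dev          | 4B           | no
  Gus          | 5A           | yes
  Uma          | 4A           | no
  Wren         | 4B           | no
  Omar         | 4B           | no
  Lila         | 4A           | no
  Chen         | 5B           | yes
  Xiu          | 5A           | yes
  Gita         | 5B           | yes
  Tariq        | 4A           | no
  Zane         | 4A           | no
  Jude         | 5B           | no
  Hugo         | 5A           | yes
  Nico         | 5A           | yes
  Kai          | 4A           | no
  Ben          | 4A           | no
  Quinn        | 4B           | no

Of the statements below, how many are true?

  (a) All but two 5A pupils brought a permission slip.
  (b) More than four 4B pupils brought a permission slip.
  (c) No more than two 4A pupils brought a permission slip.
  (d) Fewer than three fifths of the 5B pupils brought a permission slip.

1

(a) 5A: |A| = 8, |A ∩ B| = 8; needs |A ∖ B| = 2 — false.
(b) 4B: |A| = 9, |A ∩ B| = 0; needs |A ∩ B| > 4 — false.
(c) 4A: |A| = 9, |A ∩ B| = 0; needs |A ∩ B| ≤ 2 — true.
(d) 5B: |A| = 9, |A ∩ B| = 6; needs |A ∩ B| / |A| < 3/5 — false.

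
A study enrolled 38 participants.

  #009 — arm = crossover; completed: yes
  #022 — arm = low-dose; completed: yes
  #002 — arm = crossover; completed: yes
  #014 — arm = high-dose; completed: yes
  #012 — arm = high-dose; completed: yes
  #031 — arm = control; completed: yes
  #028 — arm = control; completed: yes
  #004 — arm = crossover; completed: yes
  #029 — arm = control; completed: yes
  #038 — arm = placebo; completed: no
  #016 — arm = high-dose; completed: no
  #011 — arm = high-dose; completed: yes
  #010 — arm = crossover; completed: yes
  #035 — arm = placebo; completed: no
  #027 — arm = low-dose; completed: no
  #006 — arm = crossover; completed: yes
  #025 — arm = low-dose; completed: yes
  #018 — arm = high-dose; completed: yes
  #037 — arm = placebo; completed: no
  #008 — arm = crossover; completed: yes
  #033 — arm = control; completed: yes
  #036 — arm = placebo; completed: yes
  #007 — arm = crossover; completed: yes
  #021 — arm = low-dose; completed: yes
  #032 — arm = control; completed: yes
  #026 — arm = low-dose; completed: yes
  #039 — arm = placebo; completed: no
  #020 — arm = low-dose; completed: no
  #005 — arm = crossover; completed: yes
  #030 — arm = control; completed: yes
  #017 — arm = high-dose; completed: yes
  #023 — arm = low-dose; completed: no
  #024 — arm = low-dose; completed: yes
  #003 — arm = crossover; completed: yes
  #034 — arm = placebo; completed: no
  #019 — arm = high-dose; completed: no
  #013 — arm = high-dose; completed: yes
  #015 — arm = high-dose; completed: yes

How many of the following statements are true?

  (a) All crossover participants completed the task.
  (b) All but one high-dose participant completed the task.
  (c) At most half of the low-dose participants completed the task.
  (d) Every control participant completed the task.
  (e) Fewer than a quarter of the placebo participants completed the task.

(a) crossover: |A| = 9, |A ∩ B| = 9; needs A ⊆ B, i.e. every element of A is in B (|A ∖ B| = 0) — true.
(b) high-dose: |A| = 9, |A ∩ B| = 7; needs |A ∖ B| = 1 — false.
(c) low-dose: |A| = 8, |A ∩ B| = 5; needs |A ∩ B| ≤ |A ∖ B| — false.
(d) control: |A| = 6, |A ∩ B| = 6; needs A ⊆ B, i.e. every element of A is in B (|A ∖ B| = 0) — true.
(e) placebo: |A| = 6, |A ∩ B| = 1; needs |A ∩ B| / |A| < 1/4 — true.

3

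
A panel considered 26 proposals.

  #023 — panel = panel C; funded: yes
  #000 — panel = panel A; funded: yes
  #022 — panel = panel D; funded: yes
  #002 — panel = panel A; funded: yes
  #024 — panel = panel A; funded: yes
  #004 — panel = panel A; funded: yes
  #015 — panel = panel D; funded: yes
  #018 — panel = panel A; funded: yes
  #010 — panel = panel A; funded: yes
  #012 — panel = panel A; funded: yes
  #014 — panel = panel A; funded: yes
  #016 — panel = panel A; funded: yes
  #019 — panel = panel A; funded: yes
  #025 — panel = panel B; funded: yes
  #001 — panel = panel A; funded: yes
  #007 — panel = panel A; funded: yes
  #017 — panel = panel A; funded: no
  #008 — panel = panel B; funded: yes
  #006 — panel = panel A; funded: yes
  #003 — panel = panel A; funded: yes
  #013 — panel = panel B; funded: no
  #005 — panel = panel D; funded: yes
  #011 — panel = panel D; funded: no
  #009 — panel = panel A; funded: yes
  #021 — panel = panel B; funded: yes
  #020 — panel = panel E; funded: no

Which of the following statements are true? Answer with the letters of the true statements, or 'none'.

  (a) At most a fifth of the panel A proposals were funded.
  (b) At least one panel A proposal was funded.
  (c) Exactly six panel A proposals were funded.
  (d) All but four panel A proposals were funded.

(b)

|A| = 16, |A ∩ B| = 15, |A ∖ B| = 1.
(a) |A ∩ B| / |A| ≤ 1/5: fails.
(b) A ∩ B ≠ ∅ (|A ∩ B| ≥ 1): holds.
(c) |A ∩ B| = 6: fails.
(d) |A ∖ B| = 4: fails.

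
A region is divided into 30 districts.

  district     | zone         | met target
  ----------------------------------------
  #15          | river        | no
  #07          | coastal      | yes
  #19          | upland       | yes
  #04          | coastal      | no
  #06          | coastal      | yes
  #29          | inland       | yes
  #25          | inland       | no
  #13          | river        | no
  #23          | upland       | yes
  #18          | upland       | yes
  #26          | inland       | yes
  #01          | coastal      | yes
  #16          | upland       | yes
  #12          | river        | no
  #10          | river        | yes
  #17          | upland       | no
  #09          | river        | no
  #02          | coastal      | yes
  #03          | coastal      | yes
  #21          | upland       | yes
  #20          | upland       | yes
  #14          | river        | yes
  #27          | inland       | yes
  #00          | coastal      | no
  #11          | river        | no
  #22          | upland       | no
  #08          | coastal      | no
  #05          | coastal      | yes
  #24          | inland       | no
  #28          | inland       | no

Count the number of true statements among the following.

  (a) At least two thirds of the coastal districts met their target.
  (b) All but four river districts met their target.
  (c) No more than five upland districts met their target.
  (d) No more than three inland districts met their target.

2

(a) coastal: |A| = 9, |A ∩ B| = 6; needs |A ∩ B| / |A| ≥ 2/3 — true.
(b) river: |A| = 7, |A ∩ B| = 2; needs |A ∖ B| = 4 — false.
(c) upland: |A| = 8, |A ∩ B| = 6; needs |A ∩ B| ≤ 5 — false.
(d) inland: |A| = 6, |A ∩ B| = 3; needs |A ∩ B| ≤ 3 — true.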